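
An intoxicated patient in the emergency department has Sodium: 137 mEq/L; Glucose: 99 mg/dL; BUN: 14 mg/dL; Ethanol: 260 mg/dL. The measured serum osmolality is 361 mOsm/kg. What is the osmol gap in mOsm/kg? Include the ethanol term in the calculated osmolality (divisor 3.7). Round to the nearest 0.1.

6.2 mOsm/kg

Calculated osmolality = 2·Na + glucose/18 + BUN/2.8 + ethanol/3.7
= 2·137 + 99/18 + 14/2.8 + 260/3.7
= 274 + 5.50 + 5 + 70.27
= 354.77 mOsm/kg ≈ 354.8 mOsm/kg
Osmolar gap = measured − calculated = 361 − 354.8 = 6.2 mOsm/kg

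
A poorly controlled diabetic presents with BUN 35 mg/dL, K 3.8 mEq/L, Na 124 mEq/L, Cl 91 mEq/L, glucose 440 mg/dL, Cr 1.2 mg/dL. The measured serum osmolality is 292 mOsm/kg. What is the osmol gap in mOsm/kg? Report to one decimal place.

Calculated osmolality = 2·Na + glucose/18 + BUN/2.8
= 2·124 + 440/18 + 35/2.8
= 248 + 24.44 + 12.50
= 284.94 mOsm/kg ≈ 284.9 mOsm/kg
Osmolar gap = measured − calculated = 292 − 284.9 = 7.1 mOsm/kg

7.1 mOsm/kg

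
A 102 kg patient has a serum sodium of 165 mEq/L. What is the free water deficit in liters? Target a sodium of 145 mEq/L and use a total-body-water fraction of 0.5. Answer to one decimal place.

7.0 L

TBW = 0.5 · 102 = 51 L
Free water deficit = TBW · (Na/145 − 1)
= 51 · (165/145 − 1)
= 51 · 0.1379
= 7.03 L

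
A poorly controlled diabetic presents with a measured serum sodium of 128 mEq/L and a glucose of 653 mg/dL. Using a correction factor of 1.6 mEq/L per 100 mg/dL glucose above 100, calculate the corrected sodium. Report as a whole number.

Corrected Na = measured Na + 1.6 · (glucose − 100)/100
= 128 + 1.6 · (653 − 100)/100
= 128 + 8.8
= 136.8 mEq/L

137 mEq/L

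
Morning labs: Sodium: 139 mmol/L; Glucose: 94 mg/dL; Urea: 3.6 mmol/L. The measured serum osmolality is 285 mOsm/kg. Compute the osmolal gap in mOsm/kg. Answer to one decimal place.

-1.8 mOsm/kg

Calculated osmolality = 2·Na + glucose/18 + urea
= 2·139 + 94/18 + 3.6
= 278 + 5.22 + 3.60
= 286.82 mOsm/kg ≈ 286.8 mOsm/kg
Osmolar gap = measured − calculated = 285 − 286.8 = -1.8 mOsm/kg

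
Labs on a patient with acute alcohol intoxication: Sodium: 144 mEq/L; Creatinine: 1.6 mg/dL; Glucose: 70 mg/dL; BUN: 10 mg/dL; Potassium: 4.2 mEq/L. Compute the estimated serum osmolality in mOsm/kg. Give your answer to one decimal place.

295.5 mOsm/kg

Calculated osmolality = 2·Na + glucose/18 + BUN/2.8
= 2·144 + 70/18 + 10/2.8
= 288 + 3.89 + 3.57
= 295.46 mOsm/kg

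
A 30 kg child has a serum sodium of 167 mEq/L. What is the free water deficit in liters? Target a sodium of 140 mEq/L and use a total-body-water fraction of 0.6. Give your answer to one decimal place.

3.5 L

TBW = 0.6 · 30 = 18 L
Free water deficit = TBW · (Na/140 − 1)
= 18 · (167/140 − 1)
= 18 · 0.1929
= 3.47 L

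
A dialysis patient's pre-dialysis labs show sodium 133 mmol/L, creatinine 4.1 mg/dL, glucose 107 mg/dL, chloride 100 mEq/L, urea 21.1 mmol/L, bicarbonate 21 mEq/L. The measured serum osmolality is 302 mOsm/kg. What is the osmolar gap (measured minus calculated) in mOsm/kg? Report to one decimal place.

Calculated osmolality = 2·Na + glucose/18 + urea
= 2·133 + 107/18 + 21.1
= 266 + 5.94 + 21.10
= 293.04 mOsm/kg ≈ 293.0 mOsm/kg
Osmolar gap = measured − calculated = 302 − 293.0 = 9.0 mOsm/kg

9.0 mOsm/kg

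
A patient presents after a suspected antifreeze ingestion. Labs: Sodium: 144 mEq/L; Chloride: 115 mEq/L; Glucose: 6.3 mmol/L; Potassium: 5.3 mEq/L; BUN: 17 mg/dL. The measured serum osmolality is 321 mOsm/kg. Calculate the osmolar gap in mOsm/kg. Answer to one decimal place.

20.6 mOsm/kg

Calculated osmolality = 2·Na + glucose + BUN/2.8
= 2·144 + 6.3 + 17/2.8
= 288 + 6.30 + 6.07
= 300.37 mOsm/kg ≈ 300.4 mOsm/kg
Osmolar gap = measured − calculated = 321 − 300.4 = 20.6 mOsm/kg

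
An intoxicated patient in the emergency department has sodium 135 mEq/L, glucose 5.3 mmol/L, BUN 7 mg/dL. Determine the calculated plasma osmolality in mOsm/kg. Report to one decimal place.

277.8 mOsm/kg

Calculated osmolality = 2·Na + glucose + BUN/2.8
= 2·135 + 5.3 + 7/2.8
= 270 + 5.30 + 2.50
= 277.8 mOsm/kg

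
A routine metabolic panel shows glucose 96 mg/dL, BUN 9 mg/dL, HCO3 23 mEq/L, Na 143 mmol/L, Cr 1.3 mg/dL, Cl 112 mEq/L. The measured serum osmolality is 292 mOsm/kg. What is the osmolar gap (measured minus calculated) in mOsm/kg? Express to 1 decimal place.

Calculated osmolality = 2·Na + glucose/18 + BUN/2.8
= 2·143 + 96/18 + 9/2.8
= 286 + 5.33 + 3.21
= 294.54 mOsm/kg ≈ 294.5 mOsm/kg
Osmolar gap = measured − calculated = 292 − 294.5 = -2.5 mOsm/kg

-2.5 mOsm/kg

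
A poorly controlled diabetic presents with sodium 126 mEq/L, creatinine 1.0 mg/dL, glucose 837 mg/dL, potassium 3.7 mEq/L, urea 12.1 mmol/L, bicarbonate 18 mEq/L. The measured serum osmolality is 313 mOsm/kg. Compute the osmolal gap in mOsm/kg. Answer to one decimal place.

2.4 mOsm/kg

Calculated osmolality = 2·Na + glucose/18 + urea
= 2·126 + 837/18 + 12.1
= 252 + 46.50 + 12.10
= 310.6 mOsm/kg ≈ 310.6 mOsm/kg
Osmolar gap = measured − calculated = 313 − 310.6 = 2.4 mOsm/kg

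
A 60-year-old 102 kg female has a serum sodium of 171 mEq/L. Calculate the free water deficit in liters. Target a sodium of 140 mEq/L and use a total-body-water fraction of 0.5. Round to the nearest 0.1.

11.3 L

TBW = 0.5 · 102 = 51 L
Free water deficit = TBW · (Na/140 − 1)
= 51 · (171/140 − 1)
= 51 · 0.2214
= 11.29 L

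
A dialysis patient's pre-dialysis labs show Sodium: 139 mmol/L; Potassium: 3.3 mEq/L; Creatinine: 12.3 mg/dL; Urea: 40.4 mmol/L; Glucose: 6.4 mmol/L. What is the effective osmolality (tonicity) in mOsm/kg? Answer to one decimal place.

284.4 mOsm/kg

Effective osmolality excludes urea (freely permeant across cell membranes):
2·Na + glucose
= 2·139 + 6.4
= 278 + 6.4
= 284.4 mOsm/kg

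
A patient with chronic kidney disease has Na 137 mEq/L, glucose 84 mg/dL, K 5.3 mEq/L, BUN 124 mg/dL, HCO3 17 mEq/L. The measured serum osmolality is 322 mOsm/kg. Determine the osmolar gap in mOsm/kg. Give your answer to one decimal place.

Calculated osmolality = 2·Na + glucose/18 + BUN/2.8
= 2·137 + 84/18 + 124/2.8
= 274 + 4.67 + 44.29
= 322.96 mOsm/kg ≈ 323.0 mOsm/kg
Osmolar gap = measured − calculated = 322 − 323.0 = -1.0 mOsm/kg

-1.0 mOsm/kg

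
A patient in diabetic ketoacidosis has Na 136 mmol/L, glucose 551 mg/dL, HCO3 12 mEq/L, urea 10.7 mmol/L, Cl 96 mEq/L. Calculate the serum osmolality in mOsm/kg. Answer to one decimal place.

313.3 mOsm/kg

Calculated osmolality = 2·Na + glucose/18 + urea
= 2·136 + 551/18 + 10.7
= 272 + 30.61 + 10.70
= 313.31 mOsm/kg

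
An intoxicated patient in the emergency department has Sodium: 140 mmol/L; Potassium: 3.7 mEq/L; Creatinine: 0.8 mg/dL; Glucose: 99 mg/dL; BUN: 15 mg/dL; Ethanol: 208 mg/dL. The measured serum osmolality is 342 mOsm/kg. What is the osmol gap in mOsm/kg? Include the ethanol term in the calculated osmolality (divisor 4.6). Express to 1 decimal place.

5.9 mOsm/kg

Calculated osmolality = 2·Na + glucose/18 + BUN/2.8 + ethanol/4.6
= 2·140 + 99/18 + 15/2.8 + 208/4.6
= 280 + 5.50 + 5.36 + 45.22
= 336.08 mOsm/kg ≈ 336.1 mOsm/kg
Osmolar gap = measured − calculated = 342 − 336.1 = 5.9 mOsm/kg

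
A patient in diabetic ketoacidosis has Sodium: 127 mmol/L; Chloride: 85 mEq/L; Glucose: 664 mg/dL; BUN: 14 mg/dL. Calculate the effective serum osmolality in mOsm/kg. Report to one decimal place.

Effective osmolality excludes urea (freely permeant across cell membranes):
2·Na + glucose/18
= 2·127 + 664/18
= 254 + 36.89
= 290.89 mOsm/kg

290.9 mOsm/kg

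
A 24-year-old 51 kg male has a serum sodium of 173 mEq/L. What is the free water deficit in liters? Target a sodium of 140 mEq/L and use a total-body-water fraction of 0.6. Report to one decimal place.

TBW = 0.6 · 51 = 30.6 L
Free water deficit = TBW · (Na/140 − 1)
= 30.6 · (173/140 − 1)
= 30.6 · 0.2357
= 7.21 L

7.2 L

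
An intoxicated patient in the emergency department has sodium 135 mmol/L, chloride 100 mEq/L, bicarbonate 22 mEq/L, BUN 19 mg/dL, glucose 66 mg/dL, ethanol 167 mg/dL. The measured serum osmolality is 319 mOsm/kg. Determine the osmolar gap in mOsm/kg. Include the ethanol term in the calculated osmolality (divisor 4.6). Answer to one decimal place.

Calculated osmolality = 2·Na + glucose/18 + BUN/2.8 + ethanol/4.6
= 2·135 + 66/18 + 19/2.8 + 167/4.6
= 270 + 3.67 + 6.79 + 36.30
= 316.76 mOsm/kg ≈ 316.8 mOsm/kg
Osmolar gap = measured − calculated = 319 − 316.8 = 2.2 mOsm/kg

2.2 mOsm/kg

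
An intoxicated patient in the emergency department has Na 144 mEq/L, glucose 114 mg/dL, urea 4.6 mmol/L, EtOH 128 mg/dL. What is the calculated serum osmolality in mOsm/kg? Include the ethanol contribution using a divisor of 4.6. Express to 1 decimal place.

Calculated osmolality = 2·Na + glucose/18 + urea + ethanol/4.6
= 2·144 + 114/18 + 4.6 + 128/4.6
= 288 + 6.33 + 4.60 + 27.83
= 326.76 mOsm/kg

326.8 mOsm/kg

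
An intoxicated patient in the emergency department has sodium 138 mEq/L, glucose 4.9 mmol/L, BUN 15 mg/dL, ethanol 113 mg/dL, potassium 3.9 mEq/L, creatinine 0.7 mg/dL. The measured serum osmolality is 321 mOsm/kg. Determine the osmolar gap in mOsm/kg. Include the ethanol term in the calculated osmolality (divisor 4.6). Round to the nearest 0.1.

10.2 mOsm/kg

Calculated osmolality = 2·Na + glucose + BUN/2.8 + ethanol/4.6
= 2·138 + 4.9 + 15/2.8 + 113/4.6
= 276 + 4.90 + 5.36 + 24.57
= 310.83 mOsm/kg ≈ 310.8 mOsm/kg
Osmolar gap = measured − calculated = 321 − 310.8 = 10.2 mOsm/kg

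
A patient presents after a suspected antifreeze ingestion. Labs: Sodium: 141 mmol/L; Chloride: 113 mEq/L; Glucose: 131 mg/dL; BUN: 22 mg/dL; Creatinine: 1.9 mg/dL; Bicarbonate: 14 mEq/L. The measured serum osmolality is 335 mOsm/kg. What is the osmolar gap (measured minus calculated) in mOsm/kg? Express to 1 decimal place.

Calculated osmolality = 2·Na + glucose/18 + BUN/2.8
= 2·141 + 131/18 + 22/2.8
= 282 + 7.28 + 7.86
= 297.14 mOsm/kg ≈ 297.1 mOsm/kg
Osmolar gap = measured − calculated = 335 − 297.1 = 37.9 mOsm/kg

37.9 mOsm/kg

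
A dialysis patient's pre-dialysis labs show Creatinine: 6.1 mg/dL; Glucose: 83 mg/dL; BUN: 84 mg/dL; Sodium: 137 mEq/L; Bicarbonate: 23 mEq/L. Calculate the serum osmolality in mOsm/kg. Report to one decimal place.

Calculated osmolality = 2·Na + glucose/18 + BUN/2.8
= 2·137 + 83/18 + 84/2.8
= 274 + 4.61 + 30
= 308.61 mOsm/kg

308.6 mOsm/kg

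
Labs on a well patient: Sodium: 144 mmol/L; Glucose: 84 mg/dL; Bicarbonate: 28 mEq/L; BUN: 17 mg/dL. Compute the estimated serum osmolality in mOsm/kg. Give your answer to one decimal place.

Calculated osmolality = 2·Na + glucose/18 + BUN/2.8
= 2·144 + 84/18 + 17/2.8
= 288 + 4.67 + 6.07
= 298.74 mOsm/kg

298.7 mOsm/kg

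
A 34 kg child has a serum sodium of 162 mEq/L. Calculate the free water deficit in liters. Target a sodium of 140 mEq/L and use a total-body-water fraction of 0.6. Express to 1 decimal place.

3.2 L

TBW = 0.6 · 34 = 20.4 L
Free water deficit = TBW · (Na/140 − 1)
= 20.4 · (162/140 − 1)
= 20.4 · 0.1571
= 3.2 L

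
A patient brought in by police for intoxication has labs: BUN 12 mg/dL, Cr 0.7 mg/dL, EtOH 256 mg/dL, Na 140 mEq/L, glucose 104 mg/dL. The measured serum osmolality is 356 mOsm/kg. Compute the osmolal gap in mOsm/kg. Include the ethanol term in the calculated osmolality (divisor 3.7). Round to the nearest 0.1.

-3.3 mOsm/kg

Calculated osmolality = 2·Na + glucose/18 + BUN/2.8 + ethanol/3.7
= 2·140 + 104/18 + 12/2.8 + 256/3.7
= 280 + 5.78 + 4.29 + 69.19
= 359.26 mOsm/kg ≈ 359.3 mOsm/kg
Osmolar gap = measured − calculated = 356 − 359.3 = -3.3 mOsm/kg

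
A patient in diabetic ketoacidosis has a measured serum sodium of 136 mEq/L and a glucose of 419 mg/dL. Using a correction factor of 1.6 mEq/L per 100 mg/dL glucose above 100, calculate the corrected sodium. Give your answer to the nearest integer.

Corrected Na = measured Na + 1.6 · (glucose − 100)/100
= 136 + 1.6 · (419 − 100)/100
= 136 + 5.1
= 141.1 mEq/L

141 mEq/L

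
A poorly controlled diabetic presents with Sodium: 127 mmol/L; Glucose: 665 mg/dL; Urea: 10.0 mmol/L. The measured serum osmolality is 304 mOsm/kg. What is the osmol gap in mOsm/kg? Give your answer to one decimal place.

Calculated osmolality = 2·Na + glucose/18 + urea
= 2·127 + 665/18 + 10
= 254 + 36.94 + 10
= 300.94 mOsm/kg ≈ 300.9 mOsm/kg
Osmolar gap = measured − calculated = 304 − 300.9 = 3.1 mOsm/kg

3.1 mOsm/kg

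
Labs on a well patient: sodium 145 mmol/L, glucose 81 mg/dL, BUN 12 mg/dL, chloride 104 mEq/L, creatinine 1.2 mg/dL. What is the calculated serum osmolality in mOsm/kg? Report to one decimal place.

Calculated osmolality = 2·Na + glucose/18 + BUN/2.8
= 2·145 + 81/18 + 12/2.8
= 290 + 4.50 + 4.29
= 298.79 mOsm/kg

298.8 mOsm/kg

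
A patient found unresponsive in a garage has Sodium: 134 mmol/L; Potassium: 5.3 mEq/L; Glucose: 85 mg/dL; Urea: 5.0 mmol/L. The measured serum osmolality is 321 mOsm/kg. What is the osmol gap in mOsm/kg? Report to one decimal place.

Calculated osmolality = 2·Na + glucose/18 + urea
= 2·134 + 85/18 + 5
= 268 + 4.72 + 5
= 277.72 mOsm/kg ≈ 277.7 mOsm/kg
Osmolar gap = measured − calculated = 321 − 277.7 = 43.3 mOsm/kg

43.3 mOsm/kg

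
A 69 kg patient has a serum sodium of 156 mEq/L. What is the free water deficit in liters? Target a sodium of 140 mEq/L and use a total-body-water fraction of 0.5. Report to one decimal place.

3.9 L

TBW = 0.5 · 69 = 34.5 L
Free water deficit = TBW · (Na/140 − 1)
= 34.5 · (156/140 − 1)
= 34.5 · 0.1143
= 3.94 L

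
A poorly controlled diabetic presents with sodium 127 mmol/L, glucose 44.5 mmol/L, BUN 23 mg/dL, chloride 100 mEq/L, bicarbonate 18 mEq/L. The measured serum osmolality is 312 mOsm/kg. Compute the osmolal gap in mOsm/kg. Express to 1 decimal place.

5.3 mOsm/kg

Calculated osmolality = 2·Na + glucose + BUN/2.8
= 2·127 + 44.5 + 23/2.8
= 254 + 44.50 + 8.21
= 306.71 mOsm/kg ≈ 306.7 mOsm/kg
Osmolar gap = measured − calculated = 312 − 306.7 = 5.3 mOsm/kg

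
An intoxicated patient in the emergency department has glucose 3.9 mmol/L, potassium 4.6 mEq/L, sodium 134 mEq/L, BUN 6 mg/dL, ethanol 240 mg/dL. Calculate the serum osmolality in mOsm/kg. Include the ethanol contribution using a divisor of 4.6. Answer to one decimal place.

Calculated osmolality = 2·Na + glucose + BUN/2.8 + ethanol/4.6
= 2·134 + 3.9 + 6/2.8 + 240/4.6
= 268 + 3.90 + 2.14 + 52.17
= 326.21 mOsm/kg

326.2 mOsm/kg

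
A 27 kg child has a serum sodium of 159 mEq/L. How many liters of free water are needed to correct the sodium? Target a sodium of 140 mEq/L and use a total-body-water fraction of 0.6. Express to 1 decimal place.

TBW = 0.6 · 27 = 16.2 L
Free water deficit = TBW · (Na/140 − 1)
= 16.2 · (159/140 − 1)
= 16.2 · 0.1357
= 2.2 L

2.2 L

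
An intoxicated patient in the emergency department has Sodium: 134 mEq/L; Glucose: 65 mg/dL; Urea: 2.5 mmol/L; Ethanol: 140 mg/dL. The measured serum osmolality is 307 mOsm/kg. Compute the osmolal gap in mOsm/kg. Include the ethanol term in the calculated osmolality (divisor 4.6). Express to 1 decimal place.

Calculated osmolality = 2·Na + glucose/18 + urea + ethanol/4.6
= 2·134 + 65/18 + 2.5 + 140/4.6
= 268 + 3.61 + 2.50 + 30.43
= 304.54 mOsm/kg ≈ 304.5 mOsm/kg
Osmolar gap = measured − calculated = 307 − 304.5 = 2.5 mOsm/kg

2.5 mOsm/kg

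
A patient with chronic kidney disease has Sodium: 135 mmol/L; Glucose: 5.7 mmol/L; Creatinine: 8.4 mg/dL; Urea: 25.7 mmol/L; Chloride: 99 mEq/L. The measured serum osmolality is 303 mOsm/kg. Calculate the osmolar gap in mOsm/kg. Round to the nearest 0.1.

1.6 mOsm/kg

Calculated osmolality = 2·Na + glucose + urea
= 2·135 + 5.7 + 25.7
= 270 + 5.70 + 25.70
= 301.4 mOsm/kg ≈ 301.4 mOsm/kg
Osmolar gap = measured − calculated = 303 − 301.4 = 1.6 mOsm/kg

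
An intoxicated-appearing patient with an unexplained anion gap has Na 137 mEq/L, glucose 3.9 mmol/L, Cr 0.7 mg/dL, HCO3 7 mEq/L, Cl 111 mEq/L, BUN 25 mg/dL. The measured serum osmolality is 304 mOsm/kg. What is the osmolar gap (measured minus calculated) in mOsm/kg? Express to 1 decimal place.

17.2 mOsm/kg

Calculated osmolality = 2·Na + glucose + BUN/2.8
= 2·137 + 3.9 + 25/2.8
= 274 + 3.90 + 8.93
= 286.83 mOsm/kg ≈ 286.8 mOsm/kg
Osmolar gap = measured − calculated = 304 − 286.8 = 17.2 mOsm/kg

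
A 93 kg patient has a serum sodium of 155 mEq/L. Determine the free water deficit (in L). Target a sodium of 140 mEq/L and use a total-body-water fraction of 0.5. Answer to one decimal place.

TBW = 0.5 · 93 = 46.5 L
Free water deficit = TBW · (Na/140 − 1)
= 46.5 · (155/140 − 1)
= 46.5 · 0.1071
= 4.98 L

5.0 L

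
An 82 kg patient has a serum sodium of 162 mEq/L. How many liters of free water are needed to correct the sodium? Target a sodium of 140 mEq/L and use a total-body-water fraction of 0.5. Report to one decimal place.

TBW = 0.5 · 82 = 41 L
Free water deficit = TBW · (Na/140 − 1)
= 41 · (162/140 − 1)
= 41 · 0.1571
= 6.44 L

6.4 L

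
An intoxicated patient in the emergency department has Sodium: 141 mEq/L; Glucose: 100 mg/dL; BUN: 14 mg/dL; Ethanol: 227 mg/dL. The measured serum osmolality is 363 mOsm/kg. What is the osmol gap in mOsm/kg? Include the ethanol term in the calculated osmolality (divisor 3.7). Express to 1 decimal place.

9.1 mOsm/kg

Calculated osmolality = 2·Na + glucose/18 + BUN/2.8 + ethanol/3.7
= 2·141 + 100/18 + 14/2.8 + 227/3.7
= 282 + 5.56 + 5 + 61.35
= 353.91 mOsm/kg ≈ 353.9 mOsm/kg
Osmolar gap = measured − calculated = 363 − 353.9 = 9.1 mOsm/kg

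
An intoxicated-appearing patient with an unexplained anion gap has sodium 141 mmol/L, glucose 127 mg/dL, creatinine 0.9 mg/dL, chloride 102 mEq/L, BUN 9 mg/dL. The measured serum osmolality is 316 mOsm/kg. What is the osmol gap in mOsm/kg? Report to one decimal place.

Calculated osmolality = 2·Na + glucose/18 + BUN/2.8
= 2·141 + 127/18 + 9/2.8
= 282 + 7.06 + 3.21
= 292.27 mOsm/kg ≈ 292.3 mOsm/kg
Osmolar gap = measured − calculated = 316 − 292.3 = 23.7 mOsm/kg

23.7 mOsm/kg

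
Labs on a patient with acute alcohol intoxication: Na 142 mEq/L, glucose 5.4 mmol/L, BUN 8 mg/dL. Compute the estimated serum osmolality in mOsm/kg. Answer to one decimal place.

292.3 mOsm/kg

Calculated osmolality = 2·Na + glucose + BUN/2.8
= 2·142 + 5.4 + 8/2.8
= 284 + 5.40 + 2.86
= 292.26 mOsm/kg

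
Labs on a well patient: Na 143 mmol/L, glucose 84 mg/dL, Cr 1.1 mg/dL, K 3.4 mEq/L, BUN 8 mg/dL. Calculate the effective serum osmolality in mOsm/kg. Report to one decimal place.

Effective osmolality excludes urea (freely permeant across cell membranes):
2·Na + glucose/18
= 2·143 + 84/18
= 286 + 4.67
= 290.67 mOsm/kg

290.7 mOsm/kg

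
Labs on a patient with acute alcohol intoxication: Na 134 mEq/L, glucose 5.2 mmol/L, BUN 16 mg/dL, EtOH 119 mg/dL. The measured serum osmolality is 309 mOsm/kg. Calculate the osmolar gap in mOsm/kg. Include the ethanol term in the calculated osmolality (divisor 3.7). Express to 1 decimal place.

Calculated osmolality = 2·Na + glucose + BUN/2.8 + ethanol/3.7
= 2·134 + 5.2 + 16/2.8 + 119/3.7
= 268 + 5.20 + 5.71 + 32.16
= 311.07 mOsm/kg ≈ 311.1 mOsm/kg
Osmolar gap = measured − calculated = 309 − 311.1 = -2.1 mOsm/kg

-2.1 mOsm/kg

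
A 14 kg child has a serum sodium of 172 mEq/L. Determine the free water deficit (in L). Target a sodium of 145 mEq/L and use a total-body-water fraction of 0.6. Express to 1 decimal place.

1.6 L

TBW = 0.6 · 14 = 8.4 L
Free water deficit = TBW · (Na/145 − 1)
= 8.4 · (172/145 − 1)
= 8.4 · 0.1862
= 1.56 L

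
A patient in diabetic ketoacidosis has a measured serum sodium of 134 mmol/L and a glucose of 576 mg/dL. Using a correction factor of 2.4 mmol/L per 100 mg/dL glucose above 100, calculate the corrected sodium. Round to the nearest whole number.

145 mmol/L

Corrected Na = measured Na + 2.4 · (glucose − 100)/100
= 134 + 2.4 · (576 − 100)/100
= 134 + 11.4
= 145.4 mmol/L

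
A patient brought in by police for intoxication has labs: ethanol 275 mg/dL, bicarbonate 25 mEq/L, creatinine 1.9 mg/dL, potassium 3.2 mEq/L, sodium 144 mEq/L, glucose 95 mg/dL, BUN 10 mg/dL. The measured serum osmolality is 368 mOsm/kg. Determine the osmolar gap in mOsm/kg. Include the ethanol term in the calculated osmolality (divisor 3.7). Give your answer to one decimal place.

Calculated osmolality = 2·Na + glucose/18 + BUN/2.8 + ethanol/3.7
= 2·144 + 95/18 + 10/2.8 + 275/3.7
= 288 + 5.28 + 3.57 + 74.32
= 371.17 mOsm/kg ≈ 371.2 mOsm/kg
Osmolar gap = measured − calculated = 368 − 371.2 = -3.2 mOsm/kg

-3.2 mOsm/kg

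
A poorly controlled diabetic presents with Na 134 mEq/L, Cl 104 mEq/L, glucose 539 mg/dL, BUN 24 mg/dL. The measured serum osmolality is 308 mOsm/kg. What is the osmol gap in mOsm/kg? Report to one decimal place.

1.5 mOsm/kg

Calculated osmolality = 2·Na + glucose/18 + BUN/2.8
= 2·134 + 539/18 + 24/2.8
= 268 + 29.94 + 8.57
= 306.51 mOsm/kg ≈ 306.5 mOsm/kg
Osmolar gap = measured − calculated = 308 − 306.5 = 1.5 mOsm/kg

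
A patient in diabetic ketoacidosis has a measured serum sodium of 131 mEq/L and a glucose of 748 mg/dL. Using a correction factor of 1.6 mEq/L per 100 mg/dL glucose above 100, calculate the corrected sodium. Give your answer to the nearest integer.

Corrected Na = measured Na + 1.6 · (glucose − 100)/100
= 131 + 1.6 · (748 − 100)/100
= 131 + 10.4
= 141.4 mEq/L

141 mEq/L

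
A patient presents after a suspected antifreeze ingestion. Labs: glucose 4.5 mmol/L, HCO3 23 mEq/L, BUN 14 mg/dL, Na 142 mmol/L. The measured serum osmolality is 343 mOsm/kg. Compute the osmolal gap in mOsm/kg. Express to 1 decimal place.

Calculated osmolality = 2·Na + glucose + BUN/2.8
= 2·142 + 4.5 + 14/2.8
= 284 + 4.50 + 5
= 293.5 mOsm/kg ≈ 293.5 mOsm/kg
Osmolar gap = measured − calculated = 343 − 293.5 = 49.5 mOsm/kg

49.5 mOsm/kg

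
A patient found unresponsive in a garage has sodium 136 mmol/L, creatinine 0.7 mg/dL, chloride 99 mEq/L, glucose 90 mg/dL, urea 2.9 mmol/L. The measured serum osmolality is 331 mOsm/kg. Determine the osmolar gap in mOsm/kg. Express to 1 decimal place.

Calculated osmolality = 2·Na + glucose/18 + urea
= 2·136 + 90/18 + 2.9
= 272 + 5 + 2.90
= 279.9 mOsm/kg ≈ 279.9 mOsm/kg
Osmolar gap = measured − calculated = 331 − 279.9 = 51.1 mOsm/kg

51.1 mOsm/kg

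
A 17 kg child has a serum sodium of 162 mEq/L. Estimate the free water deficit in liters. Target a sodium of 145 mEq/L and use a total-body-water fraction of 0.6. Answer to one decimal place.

1.2 L

TBW = 0.6 · 17 = 10.2 L
Free water deficit = TBW · (Na/145 − 1)
= 10.2 · (162/145 − 1)
= 10.2 · 0.1172
= 1.2 L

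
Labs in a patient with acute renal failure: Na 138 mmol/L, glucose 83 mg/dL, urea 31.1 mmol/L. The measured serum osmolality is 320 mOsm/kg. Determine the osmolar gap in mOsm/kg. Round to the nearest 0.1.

8.3 mOsm/kg

Calculated osmolality = 2·Na + glucose/18 + urea
= 2·138 + 83/18 + 31.1
= 276 + 4.61 + 31.10
= 311.71 mOsm/kg ≈ 311.7 mOsm/kg
Osmolar gap = measured − calculated = 320 − 311.7 = 8.3 mOsm/kg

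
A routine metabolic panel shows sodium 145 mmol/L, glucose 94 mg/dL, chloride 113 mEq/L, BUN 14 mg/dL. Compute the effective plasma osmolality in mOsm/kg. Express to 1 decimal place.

Effective osmolality excludes urea (freely permeant across cell membranes):
2·Na + glucose/18
= 2·145 + 94/18
= 290 + 5.22
= 295.22 mOsm/kg

295.2 mOsm/kg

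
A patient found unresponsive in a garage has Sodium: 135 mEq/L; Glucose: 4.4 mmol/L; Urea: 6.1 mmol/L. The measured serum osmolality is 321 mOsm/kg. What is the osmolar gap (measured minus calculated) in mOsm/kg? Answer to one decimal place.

40.5 mOsm/kg

Calculated osmolality = 2·Na + glucose + urea
= 2·135 + 4.4 + 6.1
= 270 + 4.40 + 6.10
= 280.5 mOsm/kg ≈ 280.5 mOsm/kg
Osmolar gap = measured − calculated = 321 − 280.5 = 40.5 mOsm/kg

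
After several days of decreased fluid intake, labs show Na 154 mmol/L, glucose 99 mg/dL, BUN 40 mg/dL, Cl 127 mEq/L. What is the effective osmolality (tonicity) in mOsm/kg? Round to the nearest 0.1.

Effective osmolality excludes urea (freely permeant across cell membranes):
2·Na + glucose/18
= 2·154 + 99/18
= 308 + 5.5
= 313.5 mOsm/kg

313.5 mOsm/kg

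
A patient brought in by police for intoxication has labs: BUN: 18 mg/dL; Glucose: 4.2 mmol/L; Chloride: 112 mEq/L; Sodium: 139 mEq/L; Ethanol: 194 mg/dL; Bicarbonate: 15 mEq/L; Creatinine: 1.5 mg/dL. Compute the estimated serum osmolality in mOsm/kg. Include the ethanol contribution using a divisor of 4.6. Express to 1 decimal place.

330.8 mOsm/kg

Calculated osmolality = 2·Na + glucose + BUN/2.8 + ethanol/4.6
= 2·139 + 4.2 + 18/2.8 + 194/4.6
= 278 + 4.20 + 6.43 + 42.17
= 330.8 mOsm/kg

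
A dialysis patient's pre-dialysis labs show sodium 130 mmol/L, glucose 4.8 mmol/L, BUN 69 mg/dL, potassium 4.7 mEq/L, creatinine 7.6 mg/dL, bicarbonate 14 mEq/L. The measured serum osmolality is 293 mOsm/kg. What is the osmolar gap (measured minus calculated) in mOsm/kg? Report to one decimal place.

3.6 mOsm/kg

Calculated osmolality = 2·Na + glucose + BUN/2.8
= 2·130 + 4.8 + 69/2.8
= 260 + 4.80 + 24.64
= 289.44 mOsm/kg ≈ 289.4 mOsm/kg
Osmolar gap = measured − calculated = 293 − 289.4 = 3.6 mOsm/kg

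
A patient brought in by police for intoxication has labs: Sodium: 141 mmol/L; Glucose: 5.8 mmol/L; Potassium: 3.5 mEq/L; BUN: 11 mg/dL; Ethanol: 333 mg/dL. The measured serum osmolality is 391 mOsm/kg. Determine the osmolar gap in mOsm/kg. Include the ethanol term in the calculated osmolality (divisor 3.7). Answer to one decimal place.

Calculated osmolality = 2·Na + glucose + BUN/2.8 + ethanol/3.7
= 2·141 + 5.8 + 11/2.8 + 333/3.7
= 282 + 5.80 + 3.93 + 90
= 381.73 mOsm/kg ≈ 381.7 mOsm/kg
Osmolar gap = measured − calculated = 391 − 381.7 = 9.3 mOsm/kg

9.3 mOsm/kg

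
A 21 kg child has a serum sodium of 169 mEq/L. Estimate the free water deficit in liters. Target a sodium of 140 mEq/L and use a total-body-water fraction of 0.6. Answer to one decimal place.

TBW = 0.6 · 21 = 12.6 L
Free water deficit = TBW · (Na/140 − 1)
= 12.6 · (169/140 − 1)
= 12.6 · 0.2071
= 2.61 L

2.6 L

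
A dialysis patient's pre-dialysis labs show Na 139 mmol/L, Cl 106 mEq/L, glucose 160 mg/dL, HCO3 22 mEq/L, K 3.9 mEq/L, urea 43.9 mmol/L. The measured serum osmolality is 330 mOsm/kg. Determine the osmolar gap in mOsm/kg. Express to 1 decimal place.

Calculated osmolality = 2·Na + glucose/18 + urea
= 2·139 + 160/18 + 43.9
= 278 + 8.89 + 43.90
= 330.79 mOsm/kg ≈ 330.8 mOsm/kg
Osmolar gap = measured − calculated = 330 − 330.8 = -0.8 mOsm/kg

-0.8 mOsm/kg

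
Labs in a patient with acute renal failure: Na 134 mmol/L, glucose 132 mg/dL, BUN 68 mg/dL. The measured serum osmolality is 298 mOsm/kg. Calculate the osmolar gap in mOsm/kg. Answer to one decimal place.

-1.6 mOsm/kg

Calculated osmolality = 2·Na + glucose/18 + BUN/2.8
= 2·134 + 132/18 + 68/2.8
= 268 + 7.33 + 24.29
= 299.62 mOsm/kg ≈ 299.6 mOsm/kg
Osmolar gap = measured − calculated = 298 − 299.6 = -1.6 mOsm/kg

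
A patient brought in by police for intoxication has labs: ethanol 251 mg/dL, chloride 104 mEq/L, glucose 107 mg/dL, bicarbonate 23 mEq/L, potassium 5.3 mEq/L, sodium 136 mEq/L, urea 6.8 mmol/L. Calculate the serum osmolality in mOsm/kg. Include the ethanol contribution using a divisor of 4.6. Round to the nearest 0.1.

Calculated osmolality = 2·Na + glucose/18 + urea + ethanol/4.6
= 2·136 + 107/18 + 6.8 + 251/4.6
= 272 + 5.94 + 6.80 + 54.57
= 339.31 mOsm/kg

339.3 mOsm/kg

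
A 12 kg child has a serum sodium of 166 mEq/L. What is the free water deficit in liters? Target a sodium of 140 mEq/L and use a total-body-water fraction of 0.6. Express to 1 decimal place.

1.3 L

TBW = 0.6 · 12 = 7.2 L
Free water deficit = TBW · (Na/140 − 1)
= 7.2 · (166/140 − 1)
= 7.2 · 0.1857
= 1.34 L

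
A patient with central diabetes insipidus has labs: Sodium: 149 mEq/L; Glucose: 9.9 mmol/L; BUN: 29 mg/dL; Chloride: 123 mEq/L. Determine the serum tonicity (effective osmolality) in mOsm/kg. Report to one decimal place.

Effective osmolality excludes urea (freely permeant across cell membranes):
2·Na + glucose
= 2·149 + 9.9
= 298 + 9.9
= 307.9 mOsm/kg

307.9 mOsm/kg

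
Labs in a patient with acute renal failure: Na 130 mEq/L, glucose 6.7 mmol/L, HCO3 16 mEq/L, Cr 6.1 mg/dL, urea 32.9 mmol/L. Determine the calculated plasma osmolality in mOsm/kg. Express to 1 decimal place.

Calculated osmolality = 2·Na + glucose + urea
= 2·130 + 6.7 + 32.9
= 260 + 6.70 + 32.90
= 299.6 mOsm/kg

299.6 mOsm/kg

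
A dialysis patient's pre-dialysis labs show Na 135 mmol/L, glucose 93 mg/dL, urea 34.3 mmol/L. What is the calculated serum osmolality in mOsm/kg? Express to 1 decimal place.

Calculated osmolality = 2·Na + glucose/18 + urea
= 2·135 + 93/18 + 34.3
= 270 + 5.17 + 34.30
= 309.47 mOsm/kg

309.5 mOsm/kg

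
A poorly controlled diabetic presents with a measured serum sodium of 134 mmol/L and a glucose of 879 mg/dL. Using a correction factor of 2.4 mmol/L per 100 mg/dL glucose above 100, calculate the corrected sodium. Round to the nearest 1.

Corrected Na = measured Na + 2.4 · (glucose − 100)/100
= 134 + 2.4 · (879 − 100)/100
= 134 + 18.7
= 152.7 mmol/L

153 mmol/L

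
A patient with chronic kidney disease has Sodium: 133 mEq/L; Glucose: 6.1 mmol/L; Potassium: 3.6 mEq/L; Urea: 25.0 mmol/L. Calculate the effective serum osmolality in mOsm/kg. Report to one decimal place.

272.1 mOsm/kg

Effective osmolality excludes urea (freely permeant across cell membranes):
2·Na + glucose
= 2·133 + 6.1
= 266 + 6.1
= 272.1 mOsm/kg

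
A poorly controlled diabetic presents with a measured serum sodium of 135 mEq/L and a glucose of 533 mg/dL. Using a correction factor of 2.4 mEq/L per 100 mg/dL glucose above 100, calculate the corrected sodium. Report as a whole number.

Corrected Na = measured Na + 2.4 · (glucose − 100)/100
= 135 + 2.4 · (533 − 100)/100
= 135 + 10.4
= 145.4 mEq/L

145 mEq/L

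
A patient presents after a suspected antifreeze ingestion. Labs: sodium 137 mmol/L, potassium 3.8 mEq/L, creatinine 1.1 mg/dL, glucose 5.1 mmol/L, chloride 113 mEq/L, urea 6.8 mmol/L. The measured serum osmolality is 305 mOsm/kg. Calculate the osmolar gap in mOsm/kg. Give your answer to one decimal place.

Calculated osmolality = 2·Na + glucose + urea
= 2·137 + 5.1 + 6.8
= 274 + 5.10 + 6.80
= 285.9 mOsm/kg ≈ 285.9 mOsm/kg
Osmolar gap = measured − calculated = 305 − 285.9 = 19.1 mOsm/kg

19.1 mOsm/kg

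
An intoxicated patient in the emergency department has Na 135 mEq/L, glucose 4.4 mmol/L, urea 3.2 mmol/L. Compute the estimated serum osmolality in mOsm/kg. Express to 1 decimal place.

Calculated osmolality = 2·Na + glucose + urea
= 2·135 + 4.4 + 3.2
= 270 + 4.40 + 3.20
= 277.6 mOsm/kg

277.6 mOsm/kg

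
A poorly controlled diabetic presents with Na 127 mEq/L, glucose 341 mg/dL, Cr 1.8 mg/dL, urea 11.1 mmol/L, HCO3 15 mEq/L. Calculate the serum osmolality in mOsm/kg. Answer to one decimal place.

Calculated osmolality = 2·Na + glucose/18 + urea
= 2·127 + 341/18 + 11.1
= 254 + 18.94 + 11.10
= 284.04 mOsm/kg

284.0 mOsm/kg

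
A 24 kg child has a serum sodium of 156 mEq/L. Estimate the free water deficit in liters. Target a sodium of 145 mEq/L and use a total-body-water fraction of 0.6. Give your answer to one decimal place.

1.1 L

TBW = 0.6 · 24 = 14.4 L
Free water deficit = TBW · (Na/145 − 1)
= 14.4 · (156/145 − 1)
= 14.4 · 0.0759
= 1.09 L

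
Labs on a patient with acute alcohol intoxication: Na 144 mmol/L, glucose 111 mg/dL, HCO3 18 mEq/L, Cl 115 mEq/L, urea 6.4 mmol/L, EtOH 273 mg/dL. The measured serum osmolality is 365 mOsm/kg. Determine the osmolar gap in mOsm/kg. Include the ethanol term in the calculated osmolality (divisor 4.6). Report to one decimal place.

Calculated osmolality = 2·Na + glucose/18 + urea + ethanol/4.6
= 2·144 + 111/18 + 6.4 + 273/4.6
= 288 + 6.17 + 6.40 + 59.35
= 359.92 mOsm/kg ≈ 359.9 mOsm/kg
Osmolar gap = measured − calculated = 365 − 359.9 = 5.1 mOsm/kg

5.1 mOsm/kg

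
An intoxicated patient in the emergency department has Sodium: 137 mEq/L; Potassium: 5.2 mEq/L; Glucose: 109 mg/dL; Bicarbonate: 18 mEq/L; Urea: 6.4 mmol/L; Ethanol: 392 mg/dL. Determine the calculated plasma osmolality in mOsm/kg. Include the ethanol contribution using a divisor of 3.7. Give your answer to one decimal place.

392.4 mOsm/kg

Calculated osmolality = 2·Na + glucose/18 + urea + ethanol/3.7
= 2·137 + 109/18 + 6.4 + 392/3.7
= 274 + 6.06 + 6.40 + 105.95
= 392.41 mOsm/kg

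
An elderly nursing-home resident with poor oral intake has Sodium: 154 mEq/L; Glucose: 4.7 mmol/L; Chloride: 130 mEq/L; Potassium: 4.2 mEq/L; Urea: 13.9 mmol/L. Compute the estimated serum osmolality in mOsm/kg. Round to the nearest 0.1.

326.6 mOsm/kg

Calculated osmolality = 2·Na + glucose + urea
= 2·154 + 4.7 + 13.9
= 308 + 4.70 + 13.90
= 326.6 mOsm/kg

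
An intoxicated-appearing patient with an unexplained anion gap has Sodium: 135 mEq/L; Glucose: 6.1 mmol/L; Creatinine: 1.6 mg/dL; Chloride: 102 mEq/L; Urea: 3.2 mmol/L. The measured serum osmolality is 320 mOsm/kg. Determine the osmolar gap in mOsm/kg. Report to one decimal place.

Calculated osmolality = 2·Na + glucose + urea
= 2·135 + 6.1 + 3.2
= 270 + 6.10 + 3.20
= 279.3 mOsm/kg ≈ 279.3 mOsm/kg
Osmolar gap = measured − calculated = 320 − 279.3 = 40.7 mOsm/kg

40.7 mOsm/kg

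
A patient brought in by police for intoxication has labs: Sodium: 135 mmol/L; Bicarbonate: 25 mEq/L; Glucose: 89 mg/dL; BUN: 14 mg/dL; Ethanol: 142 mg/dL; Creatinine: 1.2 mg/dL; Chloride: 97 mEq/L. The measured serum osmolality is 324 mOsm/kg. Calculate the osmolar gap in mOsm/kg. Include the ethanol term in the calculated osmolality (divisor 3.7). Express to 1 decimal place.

Calculated osmolality = 2·Na + glucose/18 + BUN/2.8 + ethanol/3.7
= 2·135 + 89/18 + 14/2.8 + 142/3.7
= 270 + 4.94 + 5 + 38.38
= 318.32 mOsm/kg ≈ 318.3 mOsm/kg
Osmolar gap = measured − calculated = 324 − 318.3 = 5.7 mOsm/kg

5.7 mOsm/kg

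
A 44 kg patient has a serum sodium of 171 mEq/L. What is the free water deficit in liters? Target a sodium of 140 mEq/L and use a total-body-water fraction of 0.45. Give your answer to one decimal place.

TBW = 0.45 · 44 = 19.8 L
Free water deficit = TBW · (Na/140 − 1)
= 19.8 · (171/140 − 1)
= 19.8 · 0.2214
= 4.38 L

4.4 L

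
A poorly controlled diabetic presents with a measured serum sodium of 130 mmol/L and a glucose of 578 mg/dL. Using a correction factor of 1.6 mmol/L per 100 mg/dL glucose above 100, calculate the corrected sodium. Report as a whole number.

138 mmol/L

Corrected Na = measured Na + 1.6 · (glucose − 100)/100
= 130 + 1.6 · (578 − 100)/100
= 130 + 7.6
= 137.6 mmol/L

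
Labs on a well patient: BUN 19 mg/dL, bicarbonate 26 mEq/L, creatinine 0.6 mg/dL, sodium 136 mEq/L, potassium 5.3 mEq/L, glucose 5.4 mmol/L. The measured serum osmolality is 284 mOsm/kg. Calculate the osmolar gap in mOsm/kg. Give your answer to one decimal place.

Calculated osmolality = 2·Na + glucose + BUN/2.8
= 2·136 + 5.4 + 19/2.8
= 272 + 5.40 + 6.79
= 284.19 mOsm/kg ≈ 284.2 mOsm/kg
Osmolar gap = measured − calculated = 284 − 284.2 = -0.2 mOsm/kg

-0.2 mOsm/kg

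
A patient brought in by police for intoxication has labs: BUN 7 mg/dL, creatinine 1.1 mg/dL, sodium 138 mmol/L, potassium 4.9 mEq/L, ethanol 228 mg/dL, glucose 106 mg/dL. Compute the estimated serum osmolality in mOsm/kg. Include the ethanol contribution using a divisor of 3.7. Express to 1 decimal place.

Calculated osmolality = 2·Na + glucose/18 + BUN/2.8 + ethanol/3.7
= 2·138 + 106/18 + 7/2.8 + 228/3.7
= 276 + 5.89 + 2.50 + 61.62
= 346.01 mOsm/kg

346.0 mOsm/kg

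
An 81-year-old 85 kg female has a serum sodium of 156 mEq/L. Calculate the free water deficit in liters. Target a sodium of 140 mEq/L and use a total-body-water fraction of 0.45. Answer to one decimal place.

4.4 L

TBW = 0.45 · 85 = 38.25 L
Free water deficit = TBW · (Na/140 − 1)
= 38.25 · (156/140 − 1)
= 38.25 · 0.1143
= 4.37 L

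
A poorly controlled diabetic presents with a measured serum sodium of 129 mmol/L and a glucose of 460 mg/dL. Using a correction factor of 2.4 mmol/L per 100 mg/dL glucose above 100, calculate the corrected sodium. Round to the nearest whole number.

Corrected Na = measured Na + 2.4 · (glucose − 100)/100
= 129 + 2.4 · (460 − 100)/100
= 129 + 8.6
= 137.6 mmol/L

138 mmol/L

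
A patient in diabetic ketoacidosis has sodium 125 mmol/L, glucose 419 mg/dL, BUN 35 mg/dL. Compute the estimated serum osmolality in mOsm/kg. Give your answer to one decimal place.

Calculated osmolality = 2·Na + glucose/18 + BUN/2.8
= 2·125 + 419/18 + 35/2.8
= 250 + 23.28 + 12.50
= 285.78 mOsm/kg

285.8 mOsm/kg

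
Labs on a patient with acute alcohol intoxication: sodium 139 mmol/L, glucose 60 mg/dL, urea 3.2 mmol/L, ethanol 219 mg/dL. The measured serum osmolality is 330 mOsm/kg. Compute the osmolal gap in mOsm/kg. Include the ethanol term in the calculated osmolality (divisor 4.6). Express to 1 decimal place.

-2.1 mOsm/kg

Calculated osmolality = 2·Na + glucose/18 + urea + ethanol/4.6
= 2·139 + 60/18 + 3.2 + 219/4.6
= 278 + 3.33 + 3.20 + 47.61
= 332.14 mOsm/kg ≈ 332.1 mOsm/kg
Osmolar gap = measured − calculated = 330 − 332.1 = -2.1 mOsm/kg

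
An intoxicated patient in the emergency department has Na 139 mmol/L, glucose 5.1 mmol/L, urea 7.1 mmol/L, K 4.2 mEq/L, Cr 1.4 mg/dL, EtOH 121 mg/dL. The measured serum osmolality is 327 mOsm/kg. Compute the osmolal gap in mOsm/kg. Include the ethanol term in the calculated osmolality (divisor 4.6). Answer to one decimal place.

Calculated osmolality = 2·Na + glucose + urea + ethanol/4.6
= 2·139 + 5.1 + 7.1 + 121/4.6
= 278 + 5.10 + 7.10 + 26.30
= 316.5 mOsm/kg ≈ 316.5 mOsm/kg
Osmolar gap = measured − calculated = 327 − 316.5 = 10.5 mOsm/kg

10.5 mOsm/kg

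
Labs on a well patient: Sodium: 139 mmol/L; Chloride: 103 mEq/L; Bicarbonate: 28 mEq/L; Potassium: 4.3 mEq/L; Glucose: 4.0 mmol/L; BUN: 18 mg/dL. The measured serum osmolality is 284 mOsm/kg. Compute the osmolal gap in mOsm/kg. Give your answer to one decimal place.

Calculated osmolality = 2·Na + glucose + BUN/2.8
= 2·139 + 4 + 18/2.8
= 278 + 4 + 6.43
= 288.43 mOsm/kg ≈ 288.4 mOsm/kg
Osmolar gap = measured − calculated = 284 − 288.4 = -4.4 mOsm/kg

-4.4 mOsm/kg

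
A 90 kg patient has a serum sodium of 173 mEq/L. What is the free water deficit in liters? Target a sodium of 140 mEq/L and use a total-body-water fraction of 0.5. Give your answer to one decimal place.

TBW = 0.5 · 90 = 45 L
Free water deficit = TBW · (Na/140 − 1)
= 45 · (173/140 − 1)
= 45 · 0.2357
= 10.61 L

10.6 L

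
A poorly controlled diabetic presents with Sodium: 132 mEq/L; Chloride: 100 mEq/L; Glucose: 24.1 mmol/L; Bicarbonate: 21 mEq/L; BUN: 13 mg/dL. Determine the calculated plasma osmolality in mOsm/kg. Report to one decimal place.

292.7 mOsm/kg

Calculated osmolality = 2·Na + glucose + BUN/2.8
= 2·132 + 24.1 + 13/2.8
= 264 + 24.10 + 4.64
= 292.74 mOsm/kg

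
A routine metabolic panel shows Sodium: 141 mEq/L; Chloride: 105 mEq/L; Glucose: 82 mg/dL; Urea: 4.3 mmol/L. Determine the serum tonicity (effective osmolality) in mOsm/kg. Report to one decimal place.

286.6 mOsm/kg

Effective osmolality excludes urea (freely permeant across cell membranes):
2·Na + glucose/18
= 2·141 + 82/18
= 282 + 4.56
= 286.56 mOsm/kg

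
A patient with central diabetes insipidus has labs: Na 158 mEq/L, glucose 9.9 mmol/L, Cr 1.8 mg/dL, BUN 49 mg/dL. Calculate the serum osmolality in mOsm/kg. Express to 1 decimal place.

343.4 mOsm/kg

Calculated osmolality = 2·Na + glucose + BUN/2.8
= 2·158 + 9.9 + 49/2.8
= 316 + 9.90 + 17.50
= 343.4 mOsm/kg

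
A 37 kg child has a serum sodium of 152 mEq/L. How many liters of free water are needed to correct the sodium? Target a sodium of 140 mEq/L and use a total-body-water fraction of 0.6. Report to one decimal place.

TBW = 0.6 · 37 = 22.2 L
Free water deficit = TBW · (Na/140 − 1)
= 22.2 · (152/140 − 1)
= 22.2 · 0.0857
= 1.9 L

1.9 L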